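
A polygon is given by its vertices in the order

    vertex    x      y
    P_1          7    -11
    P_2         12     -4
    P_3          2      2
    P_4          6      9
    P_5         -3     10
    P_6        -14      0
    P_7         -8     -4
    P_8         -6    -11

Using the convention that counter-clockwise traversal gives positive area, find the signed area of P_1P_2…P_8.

Apply the shoelace formula: 2A = Σ (x_i·y_{i+1} − x_{i+1}·y_i), indices taken mod 8.
Σ = (104) + (32) + (6) + (87) + (140) + (56) + (64) + (143) = 632
Signed area = Σ/2 = 316 (positive ⇒ counter-clockwise traversal).

316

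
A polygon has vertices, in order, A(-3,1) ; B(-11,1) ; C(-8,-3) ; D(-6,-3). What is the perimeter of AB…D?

|AB| = √((-8)² + (0)²) = √64 = 8
|BC| = √((3)² + (-4)²) = √25 = 5
|CD| = √((2)² + (0)²) = √4 = 2
|DA| = √((3)² + (4)²) = √25 = 5
Perimeter = 8 + 5 + 2 + 5 = 20.

20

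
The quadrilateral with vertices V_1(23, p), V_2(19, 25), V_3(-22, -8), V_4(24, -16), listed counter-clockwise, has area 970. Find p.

Write out the shoelace sum; only the two edges meeting at V_1 involve p:
2·Area = [(24·p − 23·(-16)) + (23·25 − 19·p)] + 942
       = 5·p + 1885 = 1940
⇒ p = 11.

11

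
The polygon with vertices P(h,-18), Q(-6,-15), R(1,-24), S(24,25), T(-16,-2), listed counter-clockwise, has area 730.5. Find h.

-13

Write out the shoelace sum; only the two edges meeting at P involve h:
2·Area = [((-16)·(-18) − h·(-2)) + (h·(-15) − (-6)·(-18))] + 1112
       = -13·h + 1292 = 1461
⇒ h = -13.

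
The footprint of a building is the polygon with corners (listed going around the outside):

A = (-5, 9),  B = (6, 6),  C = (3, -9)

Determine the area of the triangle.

87

Apply Gauss's area formula: 2A = Σ (x_i·y_{i+1} − x_{i+1}·y_i), indices taken mod 3.
A→B: (-5)(6) − (6)(9) = -84
B→C: (6)(-9) − (3)(6) = -72
C→A: (3)(9) − (-5)(-9) = -18
Σ = -174
Area = |Σ|/2 = 87.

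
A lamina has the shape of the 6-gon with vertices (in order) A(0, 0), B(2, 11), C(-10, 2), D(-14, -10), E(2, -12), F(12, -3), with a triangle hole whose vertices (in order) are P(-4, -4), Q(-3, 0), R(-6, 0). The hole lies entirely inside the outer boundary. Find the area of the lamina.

278

Outer boundary:
Apply the shoelace formula: 2A = Σ (x_i·y_{i+1} − x_{i+1}·y_i), indices taken mod 6.
A→B: (0)(11) − (2)(0) = 0
B→C: (2)(2) − (-10)(11) = 114
C→D: (-10)(-10) − (-14)(2) = 128
D→E: (-14)(-12) − (2)(-10) = 188
E→F: (2)(-3) − (12)(-12) = 138
F→A: (12)(0) − (0)(-3) = 0
Σ = 568
Area = |Σ|/2 = 284.
Hole:
Apply the shoelace formula: 2A = Σ (x_i·y_{i+1} − x_{i+1}·y_i), indices taken mod 3.
P→Q: (-4)(0) − (-3)(-4) = -12
Q→R: (-3)(0) − (-6)(0) = 0
R→P: (-6)(-4) − (-4)(0) = 24
Σ = 12
Area = |Σ|/2 = 6.
Net area = 284 − 6 = 278.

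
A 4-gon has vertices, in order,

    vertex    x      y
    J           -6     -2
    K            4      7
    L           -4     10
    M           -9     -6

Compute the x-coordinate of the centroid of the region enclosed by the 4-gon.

-44/15

Apply the shoelace (surveyor's) formula. First the cross-terms c_i = x_i·y_{i+1} − x_{i+1}·y_i:
  -34, 68, 114, -18  ⇒  2A = 130, A = 65.
Then Σ (x_i + x_{i+1})·c_i = -1144, so x̄ = -1144 / (6·65) = -44/15.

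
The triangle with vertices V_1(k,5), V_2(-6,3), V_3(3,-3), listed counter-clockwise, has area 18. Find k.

The doubled signed area Σ (x_i y_{i+1} − x_{i+1} y_i) is linear in k.
With k=0 it equals 54; the coefficient of k is 6 (from the two edges through V_1).
So 6·k + 54 = 2·18 = 36 ⇒ k = -3.

-3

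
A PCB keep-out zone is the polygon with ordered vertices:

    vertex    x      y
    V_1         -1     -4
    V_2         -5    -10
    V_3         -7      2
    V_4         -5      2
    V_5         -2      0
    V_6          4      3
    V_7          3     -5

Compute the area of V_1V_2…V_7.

71

V_1→V_2: (-1)(-10) − (-5)(-4) = -10
V_2→V_3: (-5)(2) − (-7)(-10) = -80
V_3→V_4: (-7)(2) − (-5)(2) = -4
V_4→V_5: (-5)(0) − (-2)(2) = 4
V_5→V_6: (-2)(3) − (4)(0) = -6
V_6→V_7: (4)(-5) − (3)(3) = -29
V_7→V_1: (3)(-4) − (-1)(-5) = -17
Σ = -142
Area = |Σ|/2 = 71.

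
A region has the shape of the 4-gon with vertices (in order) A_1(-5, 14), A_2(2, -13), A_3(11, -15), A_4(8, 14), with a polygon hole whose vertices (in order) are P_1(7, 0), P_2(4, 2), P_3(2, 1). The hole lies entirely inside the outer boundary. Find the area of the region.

Outer boundary:
Apply the surveyor's formula: 2A = Σ (x_i·y_{i+1} − x_{i+1}·y_i), indices taken mod 4.
Cross-terms: 37, 113, 274, 182  ⇒  Σ = 606
Area = |Σ|/2 = 303.
Hole:
Cross-terms: 14, 0, -7  ⇒  Σ = 7
Area = |Σ|/2 = 3.5.
Net area = 303 − 3.5 = 299.5.

299.5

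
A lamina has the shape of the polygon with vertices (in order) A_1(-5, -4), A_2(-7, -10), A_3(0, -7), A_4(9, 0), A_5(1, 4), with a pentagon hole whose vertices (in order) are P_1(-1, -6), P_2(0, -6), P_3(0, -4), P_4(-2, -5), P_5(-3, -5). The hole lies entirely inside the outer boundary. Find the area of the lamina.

90

Outer boundary:
Cross-terms: 22, 49, 63, 36, 16  ⇒  Σ = 186
Area = |Σ|/2 = 93.
Hole:
Cross-terms: 6, 0, -8, -5, 13  ⇒  Σ = 6
Area = |Σ|/2 = 3.
Net area = 93 − 3 = 90.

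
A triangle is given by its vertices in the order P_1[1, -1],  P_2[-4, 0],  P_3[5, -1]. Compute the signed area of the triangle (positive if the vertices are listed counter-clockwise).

Σ = (-4) + (4) + (-4) = -4
Signed area = Σ/2 = -2 (negative ⇒ clockwise traversal).

-2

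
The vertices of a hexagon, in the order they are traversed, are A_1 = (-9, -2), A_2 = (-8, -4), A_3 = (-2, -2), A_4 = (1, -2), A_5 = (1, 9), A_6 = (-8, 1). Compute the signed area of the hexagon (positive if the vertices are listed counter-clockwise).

71.5

Apply the shoelace (surveyor's) formula: 2A = Σ (x_i·y_{i+1} − x_{i+1}·y_i), indices taken mod 6.
Σ = (20) + (8) + (6) + (11) + (73) + (25) = 143
Signed area = Σ/2 = 71.5 (positive ⇒ counter-clockwise traversal).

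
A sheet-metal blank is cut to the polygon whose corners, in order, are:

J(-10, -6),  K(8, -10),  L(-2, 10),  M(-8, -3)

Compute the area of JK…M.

156

Σ = (148) + (60) + (86) + (18) = 312
Area = |Σ|/2 = 156.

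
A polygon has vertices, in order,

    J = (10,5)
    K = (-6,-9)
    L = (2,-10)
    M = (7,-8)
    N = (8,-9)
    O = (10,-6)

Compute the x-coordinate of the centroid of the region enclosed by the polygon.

581/135

Apply the surveyor's formula. First the cross-terms c_i = x_i·y_{i+1} − x_{i+1}·y_i:
  -60, 78, 54, 1, 42, 110  ⇒  2A = 225, A = 112.5.
Then Σ (x_i + x_{i+1})·c_i = 2905, so x̄ = 2905 / (6·112.5) = 581/135.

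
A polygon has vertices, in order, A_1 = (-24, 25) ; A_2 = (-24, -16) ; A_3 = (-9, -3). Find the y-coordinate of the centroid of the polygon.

Apply the surveyor's formula. First the cross-terms c_i = x_i·y_{i+1} − x_{i+1}·y_i:
  984, -72, -297  ⇒  2A = 615, A = 307.5.
Then Σ (y_i + y_{i+1})·c_i = 3690, so ȳ = 3690 / (6·307.5) = 2.

2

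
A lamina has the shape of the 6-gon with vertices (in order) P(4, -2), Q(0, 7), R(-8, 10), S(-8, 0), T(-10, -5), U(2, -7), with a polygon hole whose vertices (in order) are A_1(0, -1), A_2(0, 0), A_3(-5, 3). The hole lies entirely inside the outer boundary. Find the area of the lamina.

Outer boundary:
Apply the shoelace formula: 2A = Σ (x_i·y_{i+1} − x_{i+1}·y_i), indices taken mod 6.
P→Q: (4)(7) − (0)(-2) = 28
Q→R: (0)(10) − (-8)(7) = 56
R→S: (-8)(0) − (-8)(10) = 80
S→T: (-8)(-5) − (-10)(0) = 40
T→U: (-10)(-7) − (2)(-5) = 80
U→P: (2)(-2) − (4)(-7) = 24
Σ = 308
Area = |Σ|/2 = 154.
Hole:
Apply Gauss's area formula: 2A = Σ (x_i·y_{i+1} − x_{i+1}·y_i), indices taken mod 3.
Cross-terms: 0, 0, 5  ⇒  Σ = 5
Area = |Σ|/2 = 2.5.
Net area = 154 − 2.5 = 151.5.

151.5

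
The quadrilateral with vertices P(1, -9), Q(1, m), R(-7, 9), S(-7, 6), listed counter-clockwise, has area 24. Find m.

The doubled signed area Σ (x_i y_{i+1} − x_{i+1} y_i) is linear in m.
With m=0 it equals 96; the coefficient of m is 8 (from the two edges through Q).
So 8·m + 96 = 2·24 = 48 ⇒ m = -6.

-6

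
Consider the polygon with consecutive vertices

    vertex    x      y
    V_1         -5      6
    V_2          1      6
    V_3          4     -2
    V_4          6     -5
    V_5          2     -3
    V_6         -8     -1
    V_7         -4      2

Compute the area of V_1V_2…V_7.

69

Σ = (-36) + (-26) + (-8) + (-8) + (-26) + (-20) + (-14) = -138
Area = |Σ|/2 = 69.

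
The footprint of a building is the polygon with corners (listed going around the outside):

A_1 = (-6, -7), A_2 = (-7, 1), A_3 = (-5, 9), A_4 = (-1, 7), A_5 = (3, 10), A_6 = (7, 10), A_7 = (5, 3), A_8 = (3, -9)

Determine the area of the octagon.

184

Apply the shoelace (surveyor's) formula: 2A = Σ (x_i·y_{i+1} − x_{i+1}·y_i), indices taken mod 8.
A_1→A_2: (-6)(1) − (-7)(-7) = -55
A_2→A_3: (-7)(9) − (-5)(1) = -58
A_3→A_4: (-5)(7) − (-1)(9) = -26
A_4→A_5: (-1)(10) − (3)(7) = -31
A_5→A_6: (3)(10) − (7)(10) = -40
A_6→A_7: (7)(3) − (5)(10) = -29
A_7→A_8: (5)(-9) − (3)(3) = -54
A_8→A_1: (3)(-7) − (-6)(-9) = -75
Σ = -368
Area = |Σ|/2 = 184.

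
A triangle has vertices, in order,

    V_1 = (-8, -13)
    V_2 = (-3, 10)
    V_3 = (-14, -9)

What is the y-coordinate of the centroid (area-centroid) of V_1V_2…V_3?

Apply the shoelace formula. First the cross-terms c_i = x_i·y_{i+1} − x_{i+1}·y_i:
  -119, 167, 110  ⇒  2A = 158, A = 79.
Then Σ (y_i + y_{i+1})·c_i = -1896, so ȳ = -1896 / (6·79) = -4.

-4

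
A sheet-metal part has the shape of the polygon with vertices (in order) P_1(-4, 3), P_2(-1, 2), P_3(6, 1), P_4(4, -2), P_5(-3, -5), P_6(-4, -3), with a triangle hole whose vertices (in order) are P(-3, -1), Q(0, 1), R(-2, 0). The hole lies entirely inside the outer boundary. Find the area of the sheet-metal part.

Outer boundary:
Apply the shoelace formula: 2A = Σ (x_i·y_{i+1} − x_{i+1}·y_i), indices taken mod 6.
P_1→P_2: (-4)(2) − (-1)(3) = -5
P_2→P_3: (-1)(1) − (6)(2) = -13
P_3→P_4: (6)(-2) − (4)(1) = -16
P_4→P_5: (4)(-5) − (-3)(-2) = -26
P_5→P_6: (-3)(-3) − (-4)(-5) = -11
P_6→P_1: (-4)(3) − (-4)(-3) = -24
Σ = -95
Area = |Σ|/2 = 47.5.
Hole:
Apply the surveyor's formula: 2A = Σ (x_i·y_{i+1} − x_{i+1}·y_i), indices taken mod 3.
Σ = (-3) + (2) + (2) = 1
Area = |Σ|/2 = 0.5.
Net area = 47.5 − 0.5 = 47.

47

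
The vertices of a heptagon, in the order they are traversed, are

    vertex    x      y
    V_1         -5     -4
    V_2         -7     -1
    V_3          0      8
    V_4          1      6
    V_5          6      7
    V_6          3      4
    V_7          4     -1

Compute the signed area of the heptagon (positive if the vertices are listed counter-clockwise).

Apply Gauss's area formula: 2A = Σ (x_i·y_{i+1} − x_{i+1}·y_i), indices taken mod 7.
V_1→V_2: (-5)(-1) − (-7)(-4) = -23
V_2→V_3: (-7)(8) − (0)(-1) = -56
V_3→V_4: (0)(6) − (1)(8) = -8
V_4→V_5: (1)(7) − (6)(6) = -29
V_5→V_6: (6)(4) − (3)(7) = 3
V_6→V_7: (3)(-1) − (4)(4) = -19
V_7→V_1: (4)(-4) − (-5)(-1) = -21
Σ = -153
Signed area = Σ/2 = -76.5 (negative ⇒ clockwise traversal).

-76.5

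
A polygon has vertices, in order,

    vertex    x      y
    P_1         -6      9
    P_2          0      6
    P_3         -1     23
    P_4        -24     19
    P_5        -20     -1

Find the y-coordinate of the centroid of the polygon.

Apply the shoelace formula. First the cross-terms c_i = x_i·y_{i+1} − x_{i+1}·y_i:
  -36, 6, 533, 404, -186  ⇒  2A = 721, A = 360.5.
Then Σ (y_i + y_{i+1})·c_i = 27804, so ȳ = 27804 / (6·360.5) = 1324/103.

1324/103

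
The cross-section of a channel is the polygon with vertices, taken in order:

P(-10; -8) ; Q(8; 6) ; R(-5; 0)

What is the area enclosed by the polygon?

Apply the surveyor's formula: 2A = Σ (x_i·y_{i+1} − x_{i+1}·y_i), indices taken mod 3.
Σ = (4) + (30) + (40) = 74
Area = |Σ|/2 = 37.

37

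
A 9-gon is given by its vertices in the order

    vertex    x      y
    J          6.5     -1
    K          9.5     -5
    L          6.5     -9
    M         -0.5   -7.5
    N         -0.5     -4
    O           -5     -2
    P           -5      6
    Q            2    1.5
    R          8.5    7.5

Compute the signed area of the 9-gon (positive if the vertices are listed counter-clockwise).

-132.25

Σ = (-23) + (-53) + (-53.25) + (-1.75) + (-19) + (-40) + (-19.5) + (2.25) + (-57.25) = -264.5
Signed area = Σ/2 = -132.25 (negative ⇒ clockwise traversal).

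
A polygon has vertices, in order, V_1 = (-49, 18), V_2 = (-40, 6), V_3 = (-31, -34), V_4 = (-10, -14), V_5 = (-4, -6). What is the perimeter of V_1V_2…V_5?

|V_1V_2| = √((9)² + (-12)²) = √225 = 15
|V_2V_3| = √((9)² + (-40)²) = √1681 = 41
|V_3V_4| = √((21)² + (20)²) = √841 = 29
|V_4V_5| = √((6)² + (8)²) = √100 = 10
|V_5V_1| = √((-45)² + (24)²) = √2601 = 51
Perimeter = 15 + 41 + 29 + 10 + 51 = 146.

146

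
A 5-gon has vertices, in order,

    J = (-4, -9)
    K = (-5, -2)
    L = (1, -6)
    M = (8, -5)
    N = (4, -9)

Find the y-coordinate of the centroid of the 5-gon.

-851/129

Apply the shoelace formula. First the cross-terms c_i = x_i·y_{i+1} − x_{i+1}·y_i:
  -37, 32, 43, -52, -72  ⇒  2A = -86, A = -43.
Then Σ (y_i + y_{i+1})·c_i = 1702, so ȳ = 1702 / (6·(-43)) = -851/129.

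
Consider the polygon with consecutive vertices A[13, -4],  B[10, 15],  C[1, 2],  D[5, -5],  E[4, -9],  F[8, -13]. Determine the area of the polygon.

178.5

Apply the shoelace (surveyor's) formula: 2A = Σ (x_i·y_{i+1} − x_{i+1}·y_i), indices taken mod 6.
Cross-terms: 235, 5, -15, -25, 20, 137  ⇒  Σ = 357
Area = |Σ|/2 = 178.5.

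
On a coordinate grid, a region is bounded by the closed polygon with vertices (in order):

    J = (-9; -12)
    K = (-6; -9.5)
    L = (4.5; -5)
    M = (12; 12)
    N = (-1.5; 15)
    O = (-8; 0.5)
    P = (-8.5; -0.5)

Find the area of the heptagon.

Apply the shoelace formula: 2A = Σ (x_i·y_{i+1} − x_{i+1}·y_i), indices taken mod 7.
Σ = (13.5) + (72.75) + (114) + (198) + (119.25) + (8.25) + (97.5) = 623.25
Area = |Σ|/2 = 311.625.

311.625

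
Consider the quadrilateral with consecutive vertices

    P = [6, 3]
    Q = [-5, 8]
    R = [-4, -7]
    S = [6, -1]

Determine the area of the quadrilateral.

100

Apply the shoelace (surveyor's) formula: 2A = Σ (x_i·y_{i+1} − x_{i+1}·y_i), indices taken mod 4.
Σ = (63) + (67) + (46) + (24) = 200
Area = |Σ|/2 = 100.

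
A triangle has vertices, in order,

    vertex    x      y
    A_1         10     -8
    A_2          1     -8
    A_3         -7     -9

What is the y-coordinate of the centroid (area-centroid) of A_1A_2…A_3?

-25/3

Apply the surveyor's formula. First the cross-terms c_i = x_i·y_{i+1} − x_{i+1}·y_i:
  -72, -65, 146  ⇒  2A = 9, A = 4.5.
Then Σ (y_i + y_{i+1})·c_i = -225, so ȳ = -225 / (6·4.5) = -25/3.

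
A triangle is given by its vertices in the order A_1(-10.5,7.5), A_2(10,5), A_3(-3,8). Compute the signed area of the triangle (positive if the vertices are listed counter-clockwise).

14.5

Apply the surveyor's formula: 2A = Σ (x_i·y_{i+1} − x_{i+1}·y_i), indices taken mod 3.
A_1→A_2: (-10.5)(5) − (10)(7.5) = -127.5
A_2→A_3: (10)(8) − (-3)(5) = 95
A_3→A_1: (-3)(7.5) − (-10.5)(8) = 61.5
Σ = 29
Signed area = Σ/2 = 14.5 (positive ⇒ counter-clockwise traversal).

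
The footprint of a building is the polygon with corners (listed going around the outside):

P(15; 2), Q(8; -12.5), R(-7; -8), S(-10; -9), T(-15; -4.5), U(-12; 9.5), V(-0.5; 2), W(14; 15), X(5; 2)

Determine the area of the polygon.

390.125

Apply the shoelace (surveyor's) formula: 2A = Σ (x_i·y_{i+1} − x_{i+1}·y_i), indices taken mod 9.
Σ = (-203.5) + (-151.5) + (-17) + (-90) + (-196.5) + (-19.25) + (-35.5) + (-47) + (-20) = -780.25
Area = |Σ|/2 = 390.125.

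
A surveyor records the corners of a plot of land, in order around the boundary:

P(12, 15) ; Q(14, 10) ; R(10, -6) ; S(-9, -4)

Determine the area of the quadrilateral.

227.5

Apply the shoelace formula: 2A = Σ (x_i·y_{i+1} − x_{i+1}·y_i), indices taken mod 4.
Σ = (-90) + (-184) + (-94) + (-87) = -455
Area = |Σ|/2 = 227.5.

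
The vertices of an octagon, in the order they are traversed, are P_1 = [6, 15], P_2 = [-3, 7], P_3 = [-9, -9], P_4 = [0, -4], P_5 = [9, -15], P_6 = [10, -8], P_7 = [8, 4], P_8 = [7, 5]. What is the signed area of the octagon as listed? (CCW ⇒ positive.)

P_1→P_2: (6)(7) − (-3)(15) = 87
P_2→P_3: (-3)(-9) − (-9)(7) = 90
P_3→P_4: (-9)(-4) − (0)(-9) = 36
P_4→P_5: (0)(-15) − (9)(-4) = 36
P_5→P_6: (9)(-8) − (10)(-15) = 78
P_6→P_7: (10)(4) − (8)(-8) = 104
P_7→P_8: (8)(5) − (7)(4) = 12
P_8→P_1: (7)(15) − (6)(5) = 75
Σ = 518
Signed area = Σ/2 = 259 (positive ⇒ counter-clockwise traversal).

259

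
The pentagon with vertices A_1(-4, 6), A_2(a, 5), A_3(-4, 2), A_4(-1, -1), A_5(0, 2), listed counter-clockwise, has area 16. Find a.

The doubled signed area Σ (x_i y_{i+1} − x_{i+1} y_i) is linear in a.
With a=0 it equals 12; the coefficient of a is -4 (from the two edges through A_2).
So -4·a + 12 = 2·16 = 32 ⇒ a = -5.

-5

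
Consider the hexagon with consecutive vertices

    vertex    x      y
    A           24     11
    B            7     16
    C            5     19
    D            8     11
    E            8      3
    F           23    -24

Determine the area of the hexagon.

Apply the shoelace (surveyor's) formula: 2A = Σ (x_i·y_{i+1} − x_{i+1}·y_i), indices taken mod 6.
Σ = (307) + (53) + (-97) + (-64) + (-261) + (829) = 767
Area = |Σ|/2 = 383.5.

383.5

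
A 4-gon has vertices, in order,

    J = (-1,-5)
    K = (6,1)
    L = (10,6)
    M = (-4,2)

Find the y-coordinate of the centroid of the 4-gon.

32/33

Apply the shoelace formula. First the cross-terms c_i = x_i·y_{i+1} − x_{i+1}·y_i:
  29, 26, 44, 22  ⇒  2A = 121, A = 60.5.
Then Σ (y_i + y_{i+1})·c_i = 352, so ȳ = 352 / (6·60.5) = 32/33.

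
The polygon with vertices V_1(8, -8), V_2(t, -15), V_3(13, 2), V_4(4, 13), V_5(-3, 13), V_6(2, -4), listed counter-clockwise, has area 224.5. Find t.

12

Write out the shoelace sum; only the two edges meeting at V_2 involve t:
2·Area = [(8·(-15) − t·(-8)) + (t·2 − 13·(-15))] + 254
       = 10·t + 329 = 449
⇒ t = 12.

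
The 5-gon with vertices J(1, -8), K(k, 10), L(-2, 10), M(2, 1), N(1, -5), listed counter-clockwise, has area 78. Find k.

9

The doubled signed area Σ (x_i y_{i+1} − x_{i+1} y_i) is linear in k.
With k=0 it equals -6; the coefficient of k is 18 (from the two edges through K).
So 18·k + -6 = 2·78 = 156 ⇒ k = 9.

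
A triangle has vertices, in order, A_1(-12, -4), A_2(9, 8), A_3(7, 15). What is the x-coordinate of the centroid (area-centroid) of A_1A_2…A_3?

4/3

Apply the surveyor's formula. First the cross-terms c_i = x_i·y_{i+1} − x_{i+1}·y_i:
  -60, 79, 152  ⇒  2A = 171, A = 85.5.
Then Σ (x_i + x_{i+1})·c_i = 684, so x̄ = 684 / (6·85.5) = 4/3.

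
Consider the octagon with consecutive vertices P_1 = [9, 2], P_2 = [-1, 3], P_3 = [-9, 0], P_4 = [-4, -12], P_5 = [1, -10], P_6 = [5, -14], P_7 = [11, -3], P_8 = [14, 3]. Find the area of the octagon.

Σ = (29) + (27) + (108) + (52) + (36) + (139) + (75) + (1) = 467
Area = |Σ|/2 = 233.5.

233.5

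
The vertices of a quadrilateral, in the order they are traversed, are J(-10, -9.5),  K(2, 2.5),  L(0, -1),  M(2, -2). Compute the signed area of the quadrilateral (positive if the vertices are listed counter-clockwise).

Σ = (-6) + (-2) + (2) + (-39) = -45
Signed area = Σ/2 = -22.5 (negative ⇒ clockwise traversal).

-22.5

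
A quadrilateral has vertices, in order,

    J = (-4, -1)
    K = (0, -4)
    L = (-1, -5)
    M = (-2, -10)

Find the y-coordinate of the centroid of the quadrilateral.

Apply the shoelace (surveyor's) formula. First the cross-terms c_i = x_i·y_{i+1} − x_{i+1}·y_i:
  16, -4, 0, -38  ⇒  2A = -26, A = -13.
Then Σ (y_i + y_{i+1})·c_i = 374, so ȳ = 374 / (6·(-13)) = -187/39.

-187/39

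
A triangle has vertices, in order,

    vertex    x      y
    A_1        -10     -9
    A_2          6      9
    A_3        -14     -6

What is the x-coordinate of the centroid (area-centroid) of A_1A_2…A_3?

Apply the shoelace formula. First the cross-terms c_i = x_i·y_{i+1} − x_{i+1}·y_i:
  -36, 90, 66  ⇒  2A = 120, A = 60.
Then Σ (x_i + x_{i+1})·c_i = -2160, so x̄ = -2160 / (6·60) = -6.

-6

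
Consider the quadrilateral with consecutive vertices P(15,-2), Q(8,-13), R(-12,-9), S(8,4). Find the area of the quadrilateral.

Σ = (-179) + (-228) + (24) + (-76) = -459
Area = |Σ|/2 = 229.5.

229.5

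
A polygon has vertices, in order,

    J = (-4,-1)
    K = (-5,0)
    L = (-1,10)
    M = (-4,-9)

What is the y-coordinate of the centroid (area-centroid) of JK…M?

21/19

Apply the shoelace formula. First the cross-terms c_i = x_i·y_{i+1} − x_{i+1}·y_i:
  -5, -50, 49, -32  ⇒  2A = -38, A = -19.
Then Σ (y_i + y_{i+1})·c_i = -126, so ȳ = -126 / (6·(-19)) = 21/19.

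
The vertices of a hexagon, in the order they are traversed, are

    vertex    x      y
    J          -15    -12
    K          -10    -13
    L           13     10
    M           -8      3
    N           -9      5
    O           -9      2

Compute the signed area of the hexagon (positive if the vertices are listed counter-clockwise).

207.5

Cross-terms: 75, 69, 119, -13, 27, 138  ⇒  Σ = 415
Signed area = Σ/2 = 207.5 (positive ⇒ counter-clockwise traversal).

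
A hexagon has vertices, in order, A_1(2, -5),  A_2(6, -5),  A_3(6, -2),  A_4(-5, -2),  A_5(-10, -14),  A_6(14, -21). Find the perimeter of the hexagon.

|A_1A_2| = √((4)² + (0)²) = √16 = 4
|A_2A_3| = √((0)² + (3)²) = √9 = 3
|A_3A_4| = √((-11)² + (0)²) = √121 = 11
|A_4A_5| = √((-5)² + (-12)²) = √169 = 13
|A_5A_6| = √((24)² + (-7)²) = √625 = 25
|A_6A_1| = √((-12)² + (16)²) = √400 = 20
Perimeter = 4 + 3 + 11 + 13 + 25 + 20 = 76.

76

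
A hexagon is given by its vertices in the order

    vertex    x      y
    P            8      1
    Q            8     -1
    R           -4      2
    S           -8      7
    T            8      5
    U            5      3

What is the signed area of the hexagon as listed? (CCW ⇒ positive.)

-66

Apply the shoelace (surveyor's) formula: 2A = Σ (x_i·y_{i+1} − x_{i+1}·y_i), indices taken mod 6.
Cross-terms: -16, 12, -12, -96, -1, -19  ⇒  Σ = -132
Signed area = Σ/2 = -66 (negative ⇒ clockwise traversal).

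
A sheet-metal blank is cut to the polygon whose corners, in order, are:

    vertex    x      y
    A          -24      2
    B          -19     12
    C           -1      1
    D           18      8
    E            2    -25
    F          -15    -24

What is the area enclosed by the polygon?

Apply the shoelace formula: 2A = Σ (x_i·y_{i+1} − x_{i+1}·y_i), indices taken mod 6.
Cross-terms: -250, -7, -26, -466, -423, -606  ⇒  Σ = -1778
Area = |Σ|/2 = 889.

889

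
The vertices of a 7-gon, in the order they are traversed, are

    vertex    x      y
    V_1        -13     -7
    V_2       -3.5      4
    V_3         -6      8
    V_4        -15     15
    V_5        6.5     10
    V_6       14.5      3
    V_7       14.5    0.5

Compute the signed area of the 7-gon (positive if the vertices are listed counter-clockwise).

Apply the shoelace formula: 2A = Σ (x_i·y_{i+1} − x_{i+1}·y_i), indices taken mod 7.
V_1→V_2: (-13)(4) − (-3.5)(-7) = -76.5
V_2→V_3: (-3.5)(8) − (-6)(4) = -4
V_3→V_4: (-6)(15) − (-15)(8) = 30
V_4→V_5: (-15)(10) − (6.5)(15) = -247.5
V_5→V_6: (6.5)(3) − (14.5)(10) = -125.5
V_6→V_7: (14.5)(0.5) − (14.5)(3) = -36.25
V_7→V_1: (14.5)(-7) − (-13)(0.5) = -95
Σ = -554.75
Signed area = Σ/2 = -277.375 (negative ⇒ clockwise traversal).

-277.375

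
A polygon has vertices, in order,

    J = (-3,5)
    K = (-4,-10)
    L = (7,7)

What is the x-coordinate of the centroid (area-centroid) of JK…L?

Apply the shoelace formula. First the cross-terms c_i = x_i·y_{i+1} − x_{i+1}·y_i:
  50, 42, 56  ⇒  2A = 148, A = 74.
Then Σ (x_i + x_{i+1})·c_i = 0, so x̄ = 0 / (6·74) = 0.

0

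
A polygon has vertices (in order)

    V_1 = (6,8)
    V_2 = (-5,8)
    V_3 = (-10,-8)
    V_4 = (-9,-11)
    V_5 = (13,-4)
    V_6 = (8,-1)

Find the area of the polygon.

257

Apply the shoelace formula: 2A = Σ (x_i·y_{i+1} − x_{i+1}·y_i), indices taken mod 6.
Σ = (88) + (120) + (38) + (179) + (19) + (70) = 514
Area = |Σ|/2 = 257.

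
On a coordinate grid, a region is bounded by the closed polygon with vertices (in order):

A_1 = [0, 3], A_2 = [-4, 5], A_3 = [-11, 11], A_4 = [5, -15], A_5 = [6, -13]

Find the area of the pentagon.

Apply Gauss's area formula: 2A = Σ (x_i·y_{i+1} − x_{i+1}·y_i), indices taken mod 5.
Cross-terms: 12, 11, 110, 25, 18  ⇒  Σ = 176
Area = |Σ|/2 = 88.

88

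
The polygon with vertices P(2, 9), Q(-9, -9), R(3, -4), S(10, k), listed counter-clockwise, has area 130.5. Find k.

Write out the shoelace sum; only the two edges meeting at S involve k:
2·Area = [(3·k − 10·(-4)) + (10·9 − 2·k)] + 126
       = 1·k + 256 = 261
⇒ k = 5.

5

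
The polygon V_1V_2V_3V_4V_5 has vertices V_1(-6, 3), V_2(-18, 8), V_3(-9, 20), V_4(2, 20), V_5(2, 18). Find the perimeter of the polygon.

|V_1V_2| = √((-12)² + (5)²) = √169 = 13
|V_2V_3| = √((9)² + (12)²) = √225 = 15
|V_3V_4| = √((11)² + (0)²) = √121 = 11
|V_4V_5| = √((0)² + (-2)²) = √4 = 2
|V_5V_1| = √((-8)² + (-15)²) = √289 = 17
Perimeter = 13 + 15 + 11 + 2 + 17 = 58.

58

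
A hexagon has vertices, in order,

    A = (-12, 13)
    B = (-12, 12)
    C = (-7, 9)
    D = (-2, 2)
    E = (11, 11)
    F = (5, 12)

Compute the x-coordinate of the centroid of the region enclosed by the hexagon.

Apply Gauss's area formula. First the cross-terms c_i = x_i·y_{i+1} − x_{i+1}·y_i:
  12, -24, 4, -44, 77, 209  ⇒  2A = 234, A = 117.
Then Σ (x_i + x_{i+1})·c_i = -495, so x̄ = -495 / (6·117) = -55/78.

-55/78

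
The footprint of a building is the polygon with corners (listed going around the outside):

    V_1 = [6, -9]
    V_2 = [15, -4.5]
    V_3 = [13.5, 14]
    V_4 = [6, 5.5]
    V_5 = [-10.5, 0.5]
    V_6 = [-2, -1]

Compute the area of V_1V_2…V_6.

232.625

Apply the shoelace formula: 2A = Σ (x_i·y_{i+1} − x_{i+1}·y_i), indices taken mod 6.
Σ = (108) + (270.75) + (-9.75) + (60.75) + (11.5) + (24) = 465.25
Area = |Σ|/2 = 232.625.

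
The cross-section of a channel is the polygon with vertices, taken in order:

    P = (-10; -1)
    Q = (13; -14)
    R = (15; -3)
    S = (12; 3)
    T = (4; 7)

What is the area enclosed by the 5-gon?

271.5

Σ = (153) + (171) + (81) + (72) + (66) = 543
Area = |Σ|/2 = 271.5.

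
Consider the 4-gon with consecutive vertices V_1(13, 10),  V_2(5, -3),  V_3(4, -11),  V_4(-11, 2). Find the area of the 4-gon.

190.5

Apply the surveyor's formula: 2A = Σ (x_i·y_{i+1} − x_{i+1}·y_i), indices taken mod 4.
Σ = (-89) + (-43) + (-113) + (-136) = -381
Area = |Σ|/2 = 190.5.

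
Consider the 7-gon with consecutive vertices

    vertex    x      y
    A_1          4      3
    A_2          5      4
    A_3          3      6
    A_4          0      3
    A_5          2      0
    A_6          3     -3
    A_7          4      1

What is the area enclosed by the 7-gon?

19.5

Apply the shoelace formula: 2A = Σ (x_i·y_{i+1} − x_{i+1}·y_i), indices taken mod 7.
Σ = (1) + (18) + (9) + (-6) + (-6) + (15) + (8) = 39
Area = |Σ|/2 = 19.5.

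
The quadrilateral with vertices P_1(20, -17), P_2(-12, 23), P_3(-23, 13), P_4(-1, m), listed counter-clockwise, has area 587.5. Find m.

The doubled signed area Σ (x_i y_{i+1} − x_{i+1} y_i) is linear in m.
With m=0 it equals 659; the coefficient of m is -43 (from the two edges through P_4).
So -43·m + 659 = 2·587.5 = 1175 ⇒ m = -12.

-12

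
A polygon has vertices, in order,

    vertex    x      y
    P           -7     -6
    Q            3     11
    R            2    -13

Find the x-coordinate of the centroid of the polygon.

Apply the shoelace (surveyor's) formula. First the cross-terms c_i = x_i·y_{i+1} − x_{i+1}·y_i:
  -59, -61, -103  ⇒  2A = -223, A = -111.5.
Then Σ (x_i + x_{i+1})·c_i = 446, so x̄ = 446 / (6·(-111.5)) = -2/3.

-2/3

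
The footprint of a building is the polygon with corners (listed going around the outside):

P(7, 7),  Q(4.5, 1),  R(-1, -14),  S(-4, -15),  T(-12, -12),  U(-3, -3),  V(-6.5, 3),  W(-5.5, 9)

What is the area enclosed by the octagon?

Apply the shoelace (surveyor's) formula: 2A = Σ (x_i·y_{i+1} − x_{i+1}·y_i), indices taken mod 8.
P→Q: (7)(1) − (4.5)(7) = -24.5
Q→R: (4.5)(-14) − (-1)(1) = -62
R→S: (-1)(-15) − (-4)(-14) = -41
S→T: (-4)(-12) − (-12)(-15) = -132
T→U: (-12)(-3) − (-3)(-12) = 0
U→V: (-3)(3) − (-6.5)(-3) = -28.5
V→W: (-6.5)(9) − (-5.5)(3) = -42
W→P: (-5.5)(7) − (7)(9) = -101.5
Σ = -431.5
Area = |Σ|/2 = 215.75.

215.75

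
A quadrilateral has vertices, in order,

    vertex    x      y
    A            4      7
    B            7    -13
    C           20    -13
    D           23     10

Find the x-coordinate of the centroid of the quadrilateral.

587/43

Apply the shoelace formula. First the cross-terms c_i = x_i·y_{i+1} − x_{i+1}·y_i:
  -101, 169, 499, 121  ⇒  2A = 688, A = 344.
Then Σ (x_i + x_{i+1})·c_i = 28176, so x̄ = 28176 / (6·344) = 587/43.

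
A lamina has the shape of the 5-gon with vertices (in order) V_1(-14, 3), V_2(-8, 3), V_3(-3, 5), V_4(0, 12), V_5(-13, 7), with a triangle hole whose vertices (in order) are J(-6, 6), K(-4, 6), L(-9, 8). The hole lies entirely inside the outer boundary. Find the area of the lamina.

Outer boundary:
Apply the surveyor's formula: 2A = Σ (x_i·y_{i+1} − x_{i+1}·y_i), indices taken mod 5.
V_1→V_2: (-14)(3) − (-8)(3) = -18
V_2→V_3: (-8)(5) − (-3)(3) = -31
V_3→V_4: (-3)(12) − (0)(5) = -36
V_4→V_5: (0)(7) − (-13)(12) = 156
V_5→V_1: (-13)(3) − (-14)(7) = 59
Σ = 130
Area = |Σ|/2 = 65.
Hole:
Cross-terms: -12, 22, -6  ⇒  Σ = 4
Area = |Σ|/2 = 2.
Net area = 65 − 2 = 63.

63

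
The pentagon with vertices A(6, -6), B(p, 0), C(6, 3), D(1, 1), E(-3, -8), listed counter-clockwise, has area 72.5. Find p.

Write out the shoelace sum; only the two edges meeting at B involve p:
2·Area = [(6·0 − p·(-6)) + (p·3 − 6·0)] + 64
       = 9·p + 64 = 145
⇒ p = 9.

9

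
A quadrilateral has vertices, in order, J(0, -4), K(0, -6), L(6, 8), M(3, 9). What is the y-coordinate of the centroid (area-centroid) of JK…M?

29/9

Apply the shoelace formula. First the cross-terms c_i = x_i·y_{i+1} − x_{i+1}·y_i:
  0, 36, 30, -12  ⇒  2A = 54, A = 27.
Then Σ (y_i + y_{i+1})·c_i = 522, so ȳ = 522 / (6·27) = 29/9.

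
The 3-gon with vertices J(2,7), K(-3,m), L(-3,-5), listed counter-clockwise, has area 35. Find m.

9

The doubled signed area Σ (x_i y_{i+1} − x_{i+1} y_i) is linear in m.
With m=0 it equals 25; the coefficient of m is 5 (from the two edges through K).
So 5·m + 25 = 2·35 = 70 ⇒ m = 9.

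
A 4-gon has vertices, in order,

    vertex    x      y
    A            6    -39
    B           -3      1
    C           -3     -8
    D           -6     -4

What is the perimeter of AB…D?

|AB| = √((-9)² + (40)²) = √1681 = 41
|BC| = √((0)² + (-9)²) = √81 = 9
|CD| = √((-3)² + (4)²) = √25 = 5
|DA| = √((12)² + (-35)²) = √1369 = 37
Perimeter = 41 + 9 + 5 + 37 = 92.

92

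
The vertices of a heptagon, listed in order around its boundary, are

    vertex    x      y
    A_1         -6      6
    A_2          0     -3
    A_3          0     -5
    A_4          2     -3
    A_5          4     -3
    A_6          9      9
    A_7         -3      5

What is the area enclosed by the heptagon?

Apply the surveyor's formula: 2A = Σ (x_i·y_{i+1} − x_{i+1}·y_i), indices taken mod 7.
A_1→A_2: (-6)(-3) − (0)(6) = 18
A_2→A_3: (0)(-5) − (0)(-3) = 0
A_3→A_4: (0)(-3) − (2)(-5) = 10
A_4→A_5: (2)(-3) − (4)(-3) = 6
A_5→A_6: (4)(9) − (9)(-3) = 63
A_6→A_7: (9)(5) − (-3)(9) = 72
A_7→A_1: (-3)(6) − (-6)(5) = 12
Σ = 181
Area = |Σ|/2 = 90.5.

90.5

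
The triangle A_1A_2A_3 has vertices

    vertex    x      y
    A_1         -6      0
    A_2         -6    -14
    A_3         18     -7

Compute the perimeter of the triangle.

64

|A_1A_2| = √((0)² + (-14)²) = √196 = 14
|A_2A_3| = √((24)² + (7)²) = √625 = 25
|A_3A_1| = √((-24)² + (7)²) = √625 = 25
Perimeter = 14 + 25 + 25 = 64.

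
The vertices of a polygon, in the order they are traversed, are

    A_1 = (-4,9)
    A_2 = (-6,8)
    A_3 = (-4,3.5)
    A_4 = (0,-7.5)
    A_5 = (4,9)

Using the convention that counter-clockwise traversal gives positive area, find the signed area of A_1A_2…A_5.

Cross-terms: 22, 11, 30, 30, 72  ⇒  Σ = 165
Signed area = Σ/2 = 82.5 (positive ⇒ counter-clockwise traversal).

82.5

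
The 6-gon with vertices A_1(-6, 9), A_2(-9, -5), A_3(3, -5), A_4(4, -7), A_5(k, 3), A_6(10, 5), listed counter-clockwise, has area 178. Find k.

7

The doubled signed area Σ (x_i y_{i+1} − x_{i+1} y_i) is linear in k.
With k=0 it equals 272; the coefficient of k is 12 (from the two edges through A_5).
So 12·k + 272 = 2·178 = 356 ⇒ k = 7.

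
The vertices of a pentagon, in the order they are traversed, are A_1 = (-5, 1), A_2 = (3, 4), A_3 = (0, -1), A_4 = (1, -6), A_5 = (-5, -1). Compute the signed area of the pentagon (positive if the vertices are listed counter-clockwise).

Σ = (-23) + (-3) + (1) + (-31) + (-10) = -66
Signed area = Σ/2 = -33 (negative ⇒ clockwise traversal).

-33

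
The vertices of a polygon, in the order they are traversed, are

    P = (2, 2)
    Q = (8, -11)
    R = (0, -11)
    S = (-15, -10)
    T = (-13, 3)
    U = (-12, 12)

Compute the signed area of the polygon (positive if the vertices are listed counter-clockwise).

-317

Σ = (-38) + (-88) + (-165) + (-175) + (-120) + (-48) = -634
Signed area = Σ/2 = -317 (negative ⇒ clockwise traversal).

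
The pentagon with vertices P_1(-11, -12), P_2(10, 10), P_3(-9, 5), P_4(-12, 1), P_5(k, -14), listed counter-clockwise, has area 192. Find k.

The doubled signed area Σ (x_i y_{i+1} − x_{i+1} y_i) is linear in k.
With k=0 it equals 215; the coefficient of k is -13 (from the two edges through P_5).
So -13·k + 215 = 2·192 = 384 ⇒ k = -13.

-13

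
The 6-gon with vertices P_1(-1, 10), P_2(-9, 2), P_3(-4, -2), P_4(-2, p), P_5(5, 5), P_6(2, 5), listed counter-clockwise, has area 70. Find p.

The doubled signed area Σ (x_i y_{i+1} − x_{i+1} y_i) is linear in p.
With p=0 it equals 140; the coefficient of p is -9 (from the two edges through P_4).
So -9·p + 140 = 2·70 = 140 ⇒ p = 0.

0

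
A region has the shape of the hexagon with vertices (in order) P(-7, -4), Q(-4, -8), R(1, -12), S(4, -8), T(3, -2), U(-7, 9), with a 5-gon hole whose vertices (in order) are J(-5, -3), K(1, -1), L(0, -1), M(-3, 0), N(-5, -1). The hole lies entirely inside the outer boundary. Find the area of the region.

Outer boundary:
Apply the shoelace (surveyor's) formula: 2A = Σ (x_i·y_{i+1} − x_{i+1}·y_i), indices taken mod 6.
Σ = (40) + (56) + (40) + (16) + (13) + (91) = 256
Area = |Σ|/2 = 128.
Hole:
Apply the surveyor's formula: 2A = Σ (x_i·y_{i+1} − x_{i+1}·y_i), indices taken mod 5.
Cross-terms: 8, -1, -3, 3, 10  ⇒  Σ = 17
Area = |Σ|/2 = 8.5.
Net area = 128 − 8.5 = 119.5.

119.5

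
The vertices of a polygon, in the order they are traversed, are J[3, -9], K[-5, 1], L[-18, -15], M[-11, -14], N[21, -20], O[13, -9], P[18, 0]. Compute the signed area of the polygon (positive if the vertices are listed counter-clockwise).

Apply the surveyor's formula: 2A = Σ (x_i·y_{i+1} − x_{i+1}·y_i), indices taken mod 7.
Σ = (-42) + (93) + (87) + (514) + (71) + (162) + (-162) = 723
Signed area = Σ/2 = 361.5 (positive ⇒ counter-clockwise traversal).

361.5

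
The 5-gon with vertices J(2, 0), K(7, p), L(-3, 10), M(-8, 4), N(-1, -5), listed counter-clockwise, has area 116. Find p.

Write out the shoelace sum; only the two edges meeting at K involve p:
2·Area = [(2·p − 7·0) + (7·10 − (-3)·p)] + 122
       = 5·p + 192 = 232
⇒ p = 8.

8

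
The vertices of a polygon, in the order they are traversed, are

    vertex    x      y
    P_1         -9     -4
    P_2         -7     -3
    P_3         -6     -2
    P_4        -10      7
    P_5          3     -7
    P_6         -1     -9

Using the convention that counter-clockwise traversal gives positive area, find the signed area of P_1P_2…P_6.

Apply the shoelace (surveyor's) formula: 2A = Σ (x_i·y_{i+1} − x_{i+1}·y_i), indices taken mod 6.
Cross-terms: -1, -4, -62, 49, -34, -77  ⇒  Σ = -129
Signed area = Σ/2 = -64.5 (negative ⇒ clockwise traversal).

-64.5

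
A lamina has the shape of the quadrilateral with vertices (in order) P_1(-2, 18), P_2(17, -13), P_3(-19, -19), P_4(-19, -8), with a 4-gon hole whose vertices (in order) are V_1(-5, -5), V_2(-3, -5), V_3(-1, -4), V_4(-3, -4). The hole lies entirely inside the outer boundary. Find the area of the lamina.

Outer boundary:
Apply the shoelace formula: 2A = Σ (x_i·y_{i+1} − x_{i+1}·y_i), indices taken mod 4.
Cross-terms: -280, -570, -209, -358  ⇒  Σ = -1417
Area = |Σ|/2 = 708.5.
Hole:
Apply Gauss's area formula: 2A = Σ (x_i·y_{i+1} − x_{i+1}·y_i), indices taken mod 4.
Cross-terms: 10, 7, -8, -5  ⇒  Σ = 4
Area = |Σ|/2 = 2.
Net area = 708.5 − 2 = 706.5.

706.5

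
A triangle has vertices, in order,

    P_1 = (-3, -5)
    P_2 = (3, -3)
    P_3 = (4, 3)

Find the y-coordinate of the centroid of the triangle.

Apply the surveyor's formula. First the cross-terms c_i = x_i·y_{i+1} − x_{i+1}·y_i:
  24, 21, -11  ⇒  2A = 34, A = 17.
Then Σ (y_i + y_{i+1})·c_i = -170, so ȳ = -170 / (6·17) = -5/3.

-5/3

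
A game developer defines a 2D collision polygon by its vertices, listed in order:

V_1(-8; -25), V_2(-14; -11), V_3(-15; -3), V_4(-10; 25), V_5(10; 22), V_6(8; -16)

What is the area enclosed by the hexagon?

962

Cross-terms: -262, -123, -405, -470, -336, -328  ⇒  Σ = -1924
Area = |Σ|/2 = 962.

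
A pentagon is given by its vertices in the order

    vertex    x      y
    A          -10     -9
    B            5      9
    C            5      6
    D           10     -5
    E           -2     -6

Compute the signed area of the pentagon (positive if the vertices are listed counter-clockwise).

Σ = (-45) + (-15) + (-85) + (-70) + (-42) = -257
Signed area = Σ/2 = -128.5 (negative ⇒ clockwise traversal).

-128.5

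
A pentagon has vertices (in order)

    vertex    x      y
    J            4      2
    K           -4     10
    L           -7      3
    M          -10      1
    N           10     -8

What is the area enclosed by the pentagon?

Cross-terms: 48, 58, 23, 70, 52  ⇒  Σ = 251
Area = |Σ|/2 = 125.5.

125.5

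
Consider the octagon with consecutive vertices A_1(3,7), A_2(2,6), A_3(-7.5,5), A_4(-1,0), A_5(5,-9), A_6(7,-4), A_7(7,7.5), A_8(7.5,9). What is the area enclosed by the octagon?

A_1→A_2: (3)(6) − (2)(7) = 4
A_2→A_3: (2)(5) − (-7.5)(6) = 55
A_3→A_4: (-7.5)(0) − (-1)(5) = 5
A_4→A_5: (-1)(-9) − (5)(0) = 9
A_5→A_6: (5)(-4) − (7)(-9) = 43
A_6→A_7: (7)(7.5) − (7)(-4) = 80.5
A_7→A_8: (7)(9) − (7.5)(7.5) = 6.75
A_8→A_1: (7.5)(7) − (3)(9) = 25.5
Σ = 228.75
Area = |Σ|/2 = 114.375.

114.375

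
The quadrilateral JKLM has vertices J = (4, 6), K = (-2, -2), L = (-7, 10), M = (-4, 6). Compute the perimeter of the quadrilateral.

|JK| = √((-6)² + (-8)²) = √100 = 10
|KL| = √((-5)² + (12)²) = √169 = 13
|LM| = √((3)² + (-4)²) = √25 = 5
|MJ| = √((8)² + (0)²) = √64 = 8
Perimeter = 10 + 13 + 5 + 8 = 36.

36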